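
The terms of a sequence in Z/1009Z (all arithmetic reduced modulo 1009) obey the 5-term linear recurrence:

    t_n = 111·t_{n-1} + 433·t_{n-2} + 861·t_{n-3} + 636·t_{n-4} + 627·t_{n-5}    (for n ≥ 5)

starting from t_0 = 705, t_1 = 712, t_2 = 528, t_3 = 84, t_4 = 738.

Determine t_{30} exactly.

t_5 = 111·738 + 433·84 + 861·528 + 636·712 + 627·705 = 679
t_6 = 111·679 + 433·738 + 861·84 + 636·528 + 627·712 = 337
t_7 = 111·337 + 433·679 + 861·738 + 636·84 + 627·528 = 261
t_8 = 111·261 + 433·337 + 861·679 + 636·738 + 627·84 = 117
t_9 = 111·117 + 433·261 + 861·337 + 636·679 + 627·738 = 36
t_10 = 111·36 + 433·117 + 861·261 + 636·337 + 627·679 = 244
t_11 = 111·244 + 433·36 + 861·117 + 636·261 + 627·337 = 60
t_12 = 111·60 + 433·244 + 861·36 + 636·117 + 627·261 = 974
t_13 = 111·974 + 433·60 + 861·244 + 636·36 + 627·117 = 509
t_14 = 111·509 + 433·974 + 861·60 + 636·244 + 627·36 = 348
t_15 = 111·348 + 433·509 + 861·974 + 636·60 + 627·244 = 294
t_16 = 111·294 + 433·348 + 861·509 + 636·974 + 627·60 = 248
t_17 = 111·248 + 433·294 + 861·348 + 636·509 + 627·974 = 496
t_18 = 111·496 + 433·248 + 861·294 + 636·348 + 627·509 = 522
t_19 = 111·522 + 433·496 + 861·248 + 636·294 + 627·348 = 471
t_20 = 111·471 + 433·522 + 861·496 + 636·248 + 627·294 = 87
t_21 = 111·87 + 433·471 + 861·522 + 636·496 + 627·248 = 887
t_22 = 111·887 + 433·87 + 861·471 + 636·522 + 627·496 = 77
t_23 = 111·77 + 433·887 + 861·87 + 636·471 + 627·522 = 619
t_24 = 111·619 + 433·77 + 861·887 + 636·87 + 627·471 = 561
t_25 = 111·561 + 433·619 + 861·77 + 636·887 + 627·87 = 222
t_26 = 111·222 + 433·561 + 861·619 + 636·77 + 627·887 = 98
t_27 = 111·98 + 433·222 + 861·561 + 636·619 + 627·77 = 790
t_28 = 111·790 + 433·98 + 861·222 + 636·561 + 627·619 = 671
t_29 = 111·671 + 433·790 + 861·98 + 636·222 + 627·561 = 3
t_30 = 111·3 + 433·671 + 861·790 + 636·98 + 627·222 = 130

130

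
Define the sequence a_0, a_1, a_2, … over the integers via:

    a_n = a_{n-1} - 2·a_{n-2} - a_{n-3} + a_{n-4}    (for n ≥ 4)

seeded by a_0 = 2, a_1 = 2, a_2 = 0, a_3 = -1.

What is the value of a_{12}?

38

a_4 = 1·-1 + -2·0 + -1·2 + 1·2 = -1
a_5 = 1·-1 + -2·-1 + -1·0 + 1·2 = 3
a_6 = 1·3 + -2·-1 + -1·-1 + 1·0 = 6
a_7 = 1·6 + -2·3 + -1·-1 + 1·-1 = 0
a_8 = 1·0 + -2·6 + -1·3 + 1·-1 = -16
a_9 = 1·-16 + -2·0 + -1·6 + 1·3 = -19
a_10 = 1·-19 + -2·-16 + -1·0 + 1·6 = 19
a_11 = 1·19 + -2·-19 + -1·-16 + 1·0 = 73
a_12 = 1·73 + -2·19 + -1·-19 + 1·-16 = 38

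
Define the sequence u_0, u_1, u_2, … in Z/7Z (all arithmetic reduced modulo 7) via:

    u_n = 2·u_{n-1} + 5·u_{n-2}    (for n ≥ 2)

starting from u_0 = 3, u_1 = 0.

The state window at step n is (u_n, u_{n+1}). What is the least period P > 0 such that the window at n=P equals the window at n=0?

24

n=0: window = (3, 0)
n=1: window = (0, 1)
n=2: window = (1, 2)
n=3: window = (2, 2)
n=4: window = (2, 0)
n=5: window = (0, 3)
n=6: window = (3, 6)
n=7: window = (6, 6)
n=8: window = (6, 0)
n=9: window = (0, 2)
n=10: window = (2, 4)
n=11: window = (4, 4)
n=12: window = (4, 0)
n=13: window = (0, 6)
n=14: window = (6, 5)
n=15: window = (5, 5)
n=16: window = (5, 0)
n=17: window = (0, 4)
n=18: window = (4, 1)
n=19: window = (1, 1)
n=20: window = (1, 0)
n=21: window = (0, 5)
n=22: window = (5, 3)
n=23: window = (3, 3)
n=24: window = (3, 0)
window at n=24 equals window at n=0 → period = 24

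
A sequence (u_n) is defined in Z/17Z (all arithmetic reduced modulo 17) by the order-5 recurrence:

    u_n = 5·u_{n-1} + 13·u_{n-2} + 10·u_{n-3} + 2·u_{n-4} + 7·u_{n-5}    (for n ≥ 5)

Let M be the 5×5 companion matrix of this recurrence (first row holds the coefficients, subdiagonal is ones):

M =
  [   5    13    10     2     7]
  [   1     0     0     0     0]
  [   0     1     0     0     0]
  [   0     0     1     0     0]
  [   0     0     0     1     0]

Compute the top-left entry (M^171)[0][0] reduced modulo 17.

4

(M^171)[0][0] is the top entry after applying M 171 times to the unit state (1, 0, 0, 0, 0). Equivalently it is h_{175} for the auxiliary sequence (h_n) obeying the same recurrence with h_4 = 1 and h_i = 0 for 0 ≤ i < 4:
h_5 = 5·1 + 13·0 + 10·0 + 2·0 + 7·0 = 5
h_6 = 5·5 + 13·1 + 10·0 + 2·0 + 7·0 = 4
h_7 = 5·4 + 13·5 + 10·1 + 2·0 + 7·0 = 10
h_8 = 5·10 + 13·4 + 10·5 + 2·1 + 7·0 = 1
h_9 = 5·1 + 13·10 + 10·4 + 2·5 + 7·1 = 5
h_10 = 5·5 + 13·1 + 10·10 + 2·4 + 7·5 = 11
Continuing the recurrence:
  h_11 = 8;  h_12 = 16;  h_13 = 5;  h_14 = 13;  h_15 = 9;  h_16 = 12
  h_17 = 4;  h_18 = 4;  h_19 = 12;  h_20 = 1;  h_21 = 4;  h_22 = 2
  h_23 = 5;  h_24 = 7;  h_25 = 16;  h_26 = 15;  h_27 = 3;  h_28 = 11
  h_29 = 2;  h_30 = 2;  h_31 = 2;  h_32 = 14;  h_33 = 10;  h_34 = 15
  h_35 = 6;  h_36 = 10;  h_37 = 5;  h_38 = 9;  h_39 = 4;  h_40 = 11
  h_41 = 5;  h_42 = 6;  h_43 = 4;  h_44 = 11;  h_45 = 16;  h_46 = 4
  h_47 = 14;  h_48 = 9;  h_49 = 2;  h_50 = 13;  h_51 = 16;  h_52 = 11
  h_53 = 1;  h_54 = 8;  h_55 = 14;  h_56 = 12;  h_57 = 10;  h_58 = 12
  h_59 = 3;  h_60 = 2;  h_61 = 1;  h_62 = 2;  h_63 = 14;  h_64 = 12
  h_65 = 6;  h_66 = 14;  h_67 = 4;  h_68 = 10;  h_69 = 15;  h_70 = 9
  h_71 = 4;  h_72 = 12;  h_73 = 13;  h_74 = 10;  h_75 = 2;  h_76 = 16
  h_77 = 10;  h_78 = 15;  h_79 = 14;  h_80 = 3;  h_81 = 3;  h_82 = 5
  h_83 = 6;  h_84 = 8;  h_85 = 8;  h_86 = 14;  h_87 = 12;  h_88 = 6
  h_89 = 7;  h_90 = 11;  h_91 = 5;  h_92 = 11;  h_93 = 14;  h_94 = 11
  h_95 = 9;  h_96 = 11;  h_97 = 13;  h_98 = 10;  h_99 = 16;  h_100 = 0
  h_101 = 3;  h_102 = 14;  h_103 = 7;  h_104 = 2;  h_105 = 9;  h_106 = 3
  h_107 = 9;  h_108 = 6;  h_109 = 5;  h_110 = 7;  h_111 = 12;  h_112 = 4
  h_113 = 9;  h_114 = 11;  h_115 = 13;  h_116 = 16;  h_117 = 14;  h_118 = 0
  h_119 = 3;  h_120 = 6;  h_121 = 5;  h_122 = 10;  h_123 = 11;  h_124 = 13
  h_125 = 3;  h_126 = 9;  h_127 = 0;  h_128 = 12;  h_129 = 9;  h_130 = 2
  h_131 = 4;  h_132 = 7;  h_133 = 5;  h_134 = 2;  h_135 = 14;  h_136 = 1
  h_137 = 11;  h_138 = 9;  h_139 = 2;  h_140 = 14;  h_141 = 11;  h_142 = 12
  h_143 = 2;  h_144 = 12;  h_145 = 3;  h_146 = 3;  h_147 = 7;  h_148 = 6
  h_149 = 3;  h_150 = 3;  h_151 = 13;  h_152 = 8;  h_153 = 15;  h_154 = 13
  h_155 = 13;  h_156 = 15;  h_157 = 1;  h_158 = 2;  h_159 = 1;  h_160 = 9
  h_161 = 15;  h_162 = 9;  h_163 = 6;  h_164 = 16;  h_165 = 1;  h_166 = 5
  h_167 = 1;  h_168 = 1;  h_169 = 12;  h_170 = 15;  h_171 = 6;  h_172 = 14
  h_173 = 6
h_174 = 5·6 + 13·14 + 10·6 + 2·15 + 7·12 = 12
h_175 = 5·12 + 13·6 + 10·14 + 2·6 + 7·15 = 4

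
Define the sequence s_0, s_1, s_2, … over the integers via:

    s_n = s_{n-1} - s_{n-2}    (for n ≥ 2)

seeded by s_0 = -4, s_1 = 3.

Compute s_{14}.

s_2 = 1·3 + -1·-4 = 7
s_3 = 1·7 + -1·3 = 4
s_4 = 1·4 + -1·7 = -3
s_5 = 1·-3 + -1·4 = -7
s_6 = 1·-7 + -1·-3 = -4
s_7 = 1·-4 + -1·-7 = 3
(s_6, s_7) = (-4, 3) = (s_0, s_1), so the sequence has period 6.
14 ≡ 2 (mod 6), hence s_14 = s_2 = 7.

7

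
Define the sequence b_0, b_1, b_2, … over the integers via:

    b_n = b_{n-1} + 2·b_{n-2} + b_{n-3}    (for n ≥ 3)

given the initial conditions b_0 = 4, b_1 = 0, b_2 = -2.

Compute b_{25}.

-3644946

b_3 = 1·-2 + 2·0 + 1·4 = 2
b_4 = 1·2 + 2·-2 + 1·0 = -2
b_5 = 1·-2 + 2·2 + 1·-2 = 0
b_6 = 1·0 + 2·-2 + 1·2 = -2
b_7 = 1·-2 + 2·0 + 1·-2 = -4
b_8 = 1·-4 + 2·-2 + 1·0 = -8
b_9 = 1·-8 + 2·-4 + 1·-2 = -18
b_10 = 1·-18 + 2·-8 + 1·-4 = -38
b_11 = 1·-38 + 2·-18 + 1·-8 = -82
b_12 = 1·-82 + 2·-38 + 1·-18 = -176
b_13 = 1·-176 + 2·-82 + 1·-38 = -378
b_14 = 1·-378 + 2·-176 + 1·-82 = -812
b_15 = 1·-812 + 2·-378 + 1·-176 = -1744
b_16 = 1·-1744 + 2·-812 + 1·-378 = -3746
b_17 = 1·-3746 + 2·-1744 + 1·-812 = -8046
b_18 = 1·-8046 + 2·-3746 + 1·-1744 = -17282
b_19 = 1·-17282 + 2·-8046 + 1·-3746 = -37120
b_20 = 1·-37120 + 2·-17282 + 1·-8046 = -79730
b_21 = 1·-79730 + 2·-37120 + 1·-17282 = -171252
b_22 = 1·-171252 + 2·-79730 + 1·-37120 = -367832
b_23 = 1·-367832 + 2·-171252 + 1·-79730 = -790066
b_24 = 1·-790066 + 2·-367832 + 1·-171252 = -1696982
b_25 = 1·-1696982 + 2·-790066 + 1·-367832 = -3644946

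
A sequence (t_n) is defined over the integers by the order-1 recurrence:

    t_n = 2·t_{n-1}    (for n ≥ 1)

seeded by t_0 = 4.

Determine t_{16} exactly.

t_1 = 2·4 = 8
t_2 = 2·8 = 16
t_3 = 2·16 = 32
t_4 = 2·32 = 64
t_5 = 2·64 = 128
t_6 = 2·128 = 256
t_7 = 2·256 = 512
t_8 = 2·512 = 1024
t_9 = 2·1024 = 2048
t_10 = 2·2048 = 4096
t_11 = 2·4096 = 8192
t_12 = 2·8192 = 16384
t_13 = 2·16384 = 32768
t_14 = 2·32768 = 65536
t_15 = 2·65536 = 131072
t_16 = 2·131072 = 262144

262144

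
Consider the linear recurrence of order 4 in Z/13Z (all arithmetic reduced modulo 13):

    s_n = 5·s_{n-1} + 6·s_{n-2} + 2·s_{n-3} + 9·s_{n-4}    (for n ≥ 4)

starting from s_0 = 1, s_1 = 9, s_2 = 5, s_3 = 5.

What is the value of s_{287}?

s_4 = 5·5 + 6·5 + 2·9 + 9·1 = 4
s_5 = 5·4 + 6·5 + 2·5 + 9·9 = 11
s_6 = 5·11 + 6·4 + 2·5 + 9·5 = 4
s_7 = 5·4 + 6·11 + 2·4 + 9·5 = 9
s_8 = 5·9 + 6·4 + 2·11 + 9·4 = 10
s_9 = 5·10 + 6·9 + 2·4 + 9·11 = 3
Continuing the recurrence:
  s_10 = 12;  s_11 = 10;  s_12 = 10;  s_13 = 5;  s_14 = 5;  s_15 = 9
  s_16 = 6;  s_17 = 9;  s_18 = 1;  s_19 = 9;  s_20 = 6;  s_21 = 11
  s_22 = 1;  s_23 = 8;  s_24 = 5;  s_25 = 5;  s_26 = 2;  s_27 = 5
  s_28 = 1;  s_29 = 6;  s_30 = 12;  s_31 = 0;  s_32 = 2;  s_33 = 10
  s_34 = 1;  s_35 = 4;  s_36 = 12;  s_37 = 7;  s_38 = 7;  s_39 = 7
  s_40 = 4;  s_41 = 9;  s_42 = 3;  s_43 = 10;  s_44 = 5;  s_45 = 3
  s_46 = 1;  s_47 = 6;  s_48 = 9;  s_49 = 6;  s_50 = 1;  s_51 = 9
  s_52 = 1;  s_53 = 11;  s_54 = 10;  s_55 = 4;  s_56 = 7;  s_57 = 9
  s_58 = 3;  s_59 = 2;  s_60 = 5;  s_61 = 7;  s_62 = 5;  s_63 = 4
  s_64 = 5;  s_65 = 5;  s_66 = 4;  s_67 = 5;  s_68 = 0;  s_69 = 5
  s_70 = 6;  s_71 = 1;  s_72 = 12;  s_73 = 6;  s_74 = 2;  s_75 = 1
  s_76 = 7;  s_77 = 8;  s_78 = 11;  s_79 = 9;  s_80 = 8;  s_81 = 6
  s_82 = 0;  s_83 = 3;  s_84 = 8;  s_85 = 8;  s_86 = 3;  s_87 = 2
  s_88 = 12;  s_89 = 7;  s_90 = 8;  s_91 = 7;  s_92 = 10;  s_93 = 2
  s_94 = 0;  s_95 = 4;  s_96 = 10;  s_97 = 1;  s_98 = 8;  s_99 = 11
  s_100 = 0;  s_101 = 0;  s_102 = 3;  s_103 = 10;  s_104 = 3;  s_105 = 3
  s_106 = 2;  s_107 = 7;  s_108 = 2;  s_109 = 5;  s_110 = 4;  s_111 = 0
  s_112 = 0;  s_113 = 1;  s_114 = 2;  s_115 = 3;  s_116 = 3;  s_117 = 7
  s_118 = 12;  s_119 = 5;  s_120 = 8;  s_121 = 1;  s_122 = 2;  s_123 = 12
  s_124 = 3;  s_125 = 9;  s_126 = 1;  s_127 = 4;  s_128 = 6;  s_129 = 7
  s_130 = 10;  s_131 = 10;  s_132 = 9;  s_133 = 6;  s_134 = 12;  s_135 = 9
  s_136 = 2;  s_137 = 12;  s_138 = 3;  s_139 = 3;  s_140 = 10;  s_141 = 0
  s_142 = 2;  s_143 = 5;  s_144 = 10;  s_145 = 6;  s_146 = 1;  s_147 = 2
  s_148 = 1;  s_149 = 8;  s_150 = 7;  s_151 = 12;  s_152 = 10;  s_153 = 0
  s_154 = 4;  s_155 = 5;  s_156 = 9;  s_157 = 5;  s_158 = 8;  s_159 = 3
  s_160 = 11;  s_161 = 4;  s_162 = 8;  s_163 = 9;  s_164 = 5;  s_165 = 1
  s_166 = 8;  s_167 = 7;  s_168 = 0;  s_169 = 2;  s_170 = 5;  s_171 = 9
  s_172 = 1;  s_173 = 9;  s_174 = 10;  s_175 = 5;  s_176 = 8;  s_177 = 2
  s_178 = 2;  s_179 = 5;  s_180 = 9;  s_181 = 6;  s_182 = 8;  s_183 = 9
  s_184 = 4;  s_185 = 1;  s_186 = 2;  s_187 = 1;  s_188 = 3;  s_189 = 8
  s_190 = 0;  s_191 = 11;  s_192 = 7;  s_193 = 4;  s_194 = 6;  s_195 = 11
  s_196 = 6;  s_197 = 1;  s_198 = 0;  s_199 = 0;  s_200 = 4;  s_201 = 3
  s_202 = 0;  s_203 = 0;  s_204 = 3;  s_205 = 3;  s_206 = 7;  s_207 = 7
  s_208 = 6;  s_209 = 9;  s_210 = 2;  s_211 = 9;  s_212 = 12;  s_213 = 4
  s_214 = 11;  s_215 = 2;  s_216 = 10;  s_217 = 3;  s_218 = 9;  s_219 = 10
  s_220 = 5;  s_221 = 0;  s_222 = 1;  s_223 = 1;  s_224 = 4;  s_225 = 2
  s_226 = 6;  s_227 = 7;  s_228 = 7;  s_229 = 3;  s_230 = 8;  s_231 = 5
  s_232 = 12;  s_233 = 3;  s_234 = 0;  s_235 = 9;  s_236 = 3;  s_237 = 5
  s_238 = 9;  s_239 = 6;  s_240 = 4;  s_241 = 2;  s_242 = 10;  s_243 = 7
  s_244 = 5;  s_245 = 1;  s_246 = 9;  s_247 = 7;  s_248 = 6;  s_249 = 8
  s_250 = 2;  s_251 = 3;  s_252 = 6;  s_253 = 7;  s_254 = 4;  s_255 = 10
  s_256 = 12;  s_257 = 9;  s_258 = 4;  s_259 = 6;  s_260 = 11;  s_261 = 11
  s_262 = 0;  s_263 = 12;  s_264 = 12;  s_265 = 10;  s_266 = 3;  s_267 = 12
  s_268 = 11;  s_269 = 2;  s_270 = 10;  s_271 = 10;  s_272 = 5;  s_273 = 6
  s_274 = 1;  s_275 = 11;  s_276 = 1;  s_277 = 10;  s_278 = 9;  s_279 = 11
  s_280 = 8;  s_281 = 6;  s_282 = 12;  s_283 = 3;  s_284 = 2;  s_285 = 2
s_286 = 5·2 + 6·2 + 2·3 + 9·12 = 6
s_287 = 5·6 + 6·2 + 2·2 + 9·3 = 8

8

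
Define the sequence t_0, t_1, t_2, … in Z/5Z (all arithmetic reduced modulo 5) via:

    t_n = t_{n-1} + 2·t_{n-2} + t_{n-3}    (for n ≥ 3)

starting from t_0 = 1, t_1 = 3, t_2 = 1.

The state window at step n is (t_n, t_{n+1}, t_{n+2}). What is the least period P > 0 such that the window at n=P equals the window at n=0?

n=0: window = (1, 3, 1)
n=1: window = (3, 1, 3)
n=2: window = (1, 3, 3)
n=3: window = (3, 3, 0)
n=4: window = (3, 0, 4)
n=5: window = (0, 4, 2)
n=6: window = (4, 2, 0)
n=7: window = (2, 0, 3)
n=8: window = (0, 3, 0)
n=9: window = (3, 0, 1)
n=10: window = (0, 1, 4)
n=11: window = (1, 4, 1)
n=12: window = (4, 1, 0)
n=13: window = (1, 0, 1)
n=14: window = (0, 1, 2)
n=15: window = (1, 2, 4)
n=16: window = (2, 4, 4)
n=17: window = (4, 4, 4)
n=18: window = (4, 4, 1)
n=19: window = (4, 1, 3)
n=20: window = (1, 3, 4)
n=21: window = (3, 4, 1)
n=22: window = (4, 1, 2)
n=23: window = (1, 2, 3)
n=24: window = (2, 3, 3)
n=25: window = (3, 3, 1)
n=26: window = (3, 1, 0)
n=27: window = (1, 0, 0)
n=28: window = (0, 0, 1)
n=29: window = (0, 1, 1)
n=30: window = (1, 1, 3)
n=31: window = (1, 3, 1)
window at n=31 equals window at n=0 → period = 31

31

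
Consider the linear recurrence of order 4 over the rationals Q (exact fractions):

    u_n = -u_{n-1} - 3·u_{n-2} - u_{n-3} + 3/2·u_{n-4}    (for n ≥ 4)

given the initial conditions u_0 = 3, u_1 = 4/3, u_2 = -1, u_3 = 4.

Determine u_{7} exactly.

u_4 = -1·4 + -3·-1 + -1·4/3 + 3/2·3 = 13/6
u_5 = -1·13/6 + -3·4 + -1·-1 + 3/2·4/3 = -67/6
u_6 = -1·-67/6 + -3·13/6 + -1·4 + 3/2·-1 = -5/6
u_7 = -1·-5/6 + -3·-67/6 + -1·13/6 + 3/2·4 = 229/6

229/6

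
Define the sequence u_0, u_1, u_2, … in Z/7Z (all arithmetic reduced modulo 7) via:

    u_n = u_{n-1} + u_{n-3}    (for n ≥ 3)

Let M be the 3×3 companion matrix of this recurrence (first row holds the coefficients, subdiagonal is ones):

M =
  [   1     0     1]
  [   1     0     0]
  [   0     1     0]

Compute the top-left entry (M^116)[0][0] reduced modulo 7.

(M^116)[0][0] is the top entry after applying M 116 times to the unit state (1, 0, 0). Equivalently it is h_{118} for the auxiliary sequence (h_n) obeying the same recurrence with h_2 = 1 and h_i = 0 for 0 ≤ i < 2:
h_3 = 1·1 + 0·0 + 1·0 = 1
h_4 = 1·1 + 0·1 + 1·0 = 1
h_5 = 1·1 + 0·1 + 1·1 = 2
h_6 = 1·2 + 0·1 + 1·1 = 3
h_7 = 1·3 + 0·2 + 1·1 = 4
h_8 = 1·4 + 0·3 + 1·2 = 6
h_9 = 1·6 + 0·4 + 1·3 = 2
h_10 = 1·2 + 0·6 + 1·4 = 6
h_11 = 1·6 + 0·2 + 1·6 = 5
h_12 = 1·5 + 0·6 + 1·2 = 0
h_13 = 1·0 + 0·5 + 1·6 = 6
h_14 = 1·6 + 0·0 + 1·5 = 4
h_15 = 1·4 + 0·6 + 1·0 = 4
h_16 = 1·4 + 0·4 + 1·6 = 3
h_17 = 1·3 + 0·4 + 1·4 = 0
h_18 = 1·0 + 0·3 + 1·4 = 4
h_19 = 1·4 + 0·0 + 1·3 = 0
h_20 = 1·0 + 0·4 + 1·0 = 0
h_21 = 1·0 + 0·0 + 1·4 = 4
h_22 = 1·4 + 0·0 + 1·0 = 4
h_23 = 1·4 + 0·4 + 1·0 = 4
h_24 = 1·4 + 0·4 + 1·4 = 1
h_25 = 1·1 + 0·4 + 1·4 = 5
h_26 = 1·5 + 0·1 + 1·4 = 2
h_27 = 1·2 + 0·5 + 1·1 = 3
h_28 = 1·3 + 0·2 + 1·5 = 1
h_29 = 1·1 + 0·3 + 1·2 = 3
h_30 = 1·3 + 0·1 + 1·3 = 6
h_31 = 1·6 + 0·3 + 1·1 = 0
h_32 = 1·0 + 0·6 + 1·3 = 3
h_33 = 1·3 + 0·0 + 1·6 = 2
h_34 = 1·2 + 0·3 + 1·0 = 2
h_35 = 1·2 + 0·2 + 1·3 = 5
h_36 = 1·5 + 0·2 + 1·2 = 0
h_37 = 1·0 + 0·5 + 1·2 = 2
h_38 = 1·2 + 0·0 + 1·5 = 0
h_39 = 1·0 + 0·2 + 1·0 = 0
h_40 = 1·0 + 0·0 + 1·2 = 2
h_41 = 1·2 + 0·0 + 1·0 = 2
h_42 = 1·2 + 0·2 + 1·0 = 2
h_43 = 1·2 + 0·2 + 1·2 = 4
h_44 = 1·4 + 0·2 + 1·2 = 6
h_45 = 1·6 + 0·4 + 1·2 = 1
h_46 = 1·1 + 0·6 + 1·4 = 5
h_47 = 1·5 + 0·1 + 1·6 = 4
h_48 = 1·4 + 0·5 + 1·1 = 5
h_49 = 1·5 + 0·4 + 1·5 = 3
h_50 = 1·3 + 0·5 + 1·4 = 0
h_51 = 1·0 + 0·3 + 1·5 = 5
h_52 = 1·5 + 0·0 + 1·3 = 1
h_53 = 1·1 + 0·5 + 1·0 = 1
h_54 = 1·1 + 0·1 + 1·5 = 6
h_55 = 1·6 + 0·1 + 1·1 = 0
h_56 = 1·0 + 0·6 + 1·1 = 1
h_57 = 1·1 + 0·0 + 1·6 = 0
h_58 = 1·0 + 0·1 + 1·0 = 0
h_59 = 1·0 + 0·0 + 1·1 = 1
(h_57, h_58, h_59) = (0, 0, 1) = (h_0, h_1, h_2), so the sequence has period 57.
118 ≡ 4 (mod 57), hence h_118 = h_4 = 1.

1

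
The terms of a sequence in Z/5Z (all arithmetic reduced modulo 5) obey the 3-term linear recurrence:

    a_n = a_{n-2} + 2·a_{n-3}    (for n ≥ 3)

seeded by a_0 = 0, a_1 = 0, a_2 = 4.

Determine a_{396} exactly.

1

a_3 = 0·4 + 1·0 + 2·0 = 0
a_4 = 0·0 + 1·4 + 2·0 = 4
a_5 = 0·4 + 1·0 + 2·4 = 3
a_6 = 0·3 + 1·4 + 2·0 = 4
a_7 = 0·4 + 1·3 + 2·4 = 1
a_8 = 0·1 + 1·4 + 2·3 = 0
a_9 = 0·0 + 1·1 + 2·4 = 4
a_10 = 0·4 + 1·0 + 2·1 = 2
a_11 = 0·2 + 1·4 + 2·0 = 4
a_12 = 0·4 + 1·2 + 2·4 = 0
a_13 = 0·0 + 1·4 + 2·2 = 3
a_14 = 0·3 + 1·0 + 2·4 = 3
a_15 = 0·3 + 1·3 + 2·0 = 3
a_16 = 0·3 + 1·3 + 2·3 = 4
a_17 = 0·4 + 1·3 + 2·3 = 4
a_18 = 0·4 + 1·4 + 2·3 = 0
a_19 = 0·0 + 1·4 + 2·4 = 2
a_20 = 0·2 + 1·0 + 2·4 = 3
a_21 = 0·3 + 1·2 + 2·0 = 2
a_22 = 0·2 + 1·3 + 2·2 = 2
a_23 = 0·2 + 1·2 + 2·3 = 3
a_24 = 0·3 + 1·2 + 2·2 = 1
a_25 = 0·1 + 1·3 + 2·2 = 2
a_26 = 0·2 + 1·1 + 2·3 = 2
a_27 = 0·2 + 1·2 + 2·1 = 4
a_28 = 0·4 + 1·2 + 2·2 = 1
a_29 = 0·1 + 1·4 + 2·2 = 3
a_30 = 0·3 + 1·1 + 2·4 = 4
a_31 = 0·4 + 1·3 + 2·1 = 0
a_32 = 0·0 + 1·4 + 2·3 = 0
a_33 = 0·0 + 1·0 + 2·4 = 3
a_34 = 0·3 + 1·0 + 2·0 = 0
a_35 = 0·0 + 1·3 + 2·0 = 3
a_36 = 0·3 + 1·0 + 2·3 = 1
a_37 = 0·1 + 1·3 + 2·0 = 3
a_38 = 0·3 + 1·1 + 2·3 = 2
a_39 = 0·2 + 1·3 + 2·1 = 0
a_40 = 0·0 + 1·2 + 2·3 = 3
a_41 = 0·3 + 1·0 + 2·2 = 4
a_42 = 0·4 + 1·3 + 2·0 = 3
a_43 = 0·3 + 1·4 + 2·3 = 0
a_44 = 0·0 + 1·3 + 2·4 = 1
a_45 = 0·1 + 1·0 + 2·3 = 1
a_46 = 0·1 + 1·1 + 2·0 = 1
a_47 = 0·1 + 1·1 + 2·1 = 3
a_48 = 0·3 + 1·1 + 2·1 = 3
a_49 = 0·3 + 1·3 + 2·1 = 0
a_50 = 0·0 + 1·3 + 2·3 = 4
a_51 = 0·4 + 1·0 + 2·3 = 1
a_52 = 0·1 + 1·4 + 2·0 = 4
a_53 = 0·4 + 1·1 + 2·4 = 4
a_54 = 0·4 + 1·4 + 2·1 = 1
a_55 = 0·1 + 1·4 + 2·4 = 2
a_56 = 0·2 + 1·1 + 2·4 = 4
a_57 = 0·4 + 1·2 + 2·1 = 4
a_58 = 0·4 + 1·4 + 2·2 = 3
a_59 = 0·3 + 1·4 + 2·4 = 2
a_60 = 0·2 + 1·3 + 2·4 = 1
a_61 = 0·1 + 1·2 + 2·3 = 3
a_62 = 0·3 + 1·1 + 2·2 = 0
a_63 = 0·0 + 1·3 + 2·1 = 0
a_64 = 0·0 + 1·0 + 2·3 = 1
a_65 = 0·1 + 1·0 + 2·0 = 0
a_66 = 0·0 + 1·1 + 2·0 = 1
a_67 = 0·1 + 1·0 + 2·1 = 2
a_68 = 0·2 + 1·1 + 2·0 = 1
a_69 = 0·1 + 1·2 + 2·1 = 4
a_70 = 0·4 + 1·1 + 2·2 = 0
a_71 = 0·0 + 1·4 + 2·1 = 1
a_72 = 0·1 + 1·0 + 2·4 = 3
a_73 = 0·3 + 1·1 + 2·0 = 1
a_74 = 0·1 + 1·3 + 2·1 = 0
a_75 = 0·0 + 1·1 + 2·3 = 2
a_76 = 0·2 + 1·0 + 2·1 = 2
a_77 = 0·2 + 1·2 + 2·0 = 2
a_78 = 0·2 + 1·2 + 2·2 = 1
a_79 = 0·1 + 1·2 + 2·2 = 1
a_80 = 0·1 + 1·1 + 2·2 = 0
a_81 = 0·0 + 1·1 + 2·1 = 3
a_82 = 0·3 + 1·0 + 2·1 = 2
a_83 = 0·2 + 1·3 + 2·0 = 3
a_84 = 0·3 + 1·2 + 2·3 = 3
a_85 = 0·3 + 1·3 + 2·2 = 2
a_86 = 0·2 + 1·3 + 2·3 = 4
a_87 = 0·4 + 1·2 + 2·3 = 3
a_88 = 0·3 + 1·4 + 2·2 = 3
a_89 = 0·3 + 1·3 + 2·4 = 1
a_90 = 0·1 + 1·3 + 2·3 = 4
a_91 = 0·4 + 1·1 + 2·3 = 2
a_92 = 0·2 + 1·4 + 2·1 = 1
a_93 = 0·1 + 1·2 + 2·4 = 0
a_94 = 0·0 + 1·1 + 2·2 = 0
a_95 = 0·0 + 1·0 + 2·1 = 2
a_96 = 0·2 + 1·0 + 2·0 = 0
a_97 = 0·0 + 1·2 + 2·0 = 2
a_98 = 0·2 + 1·0 + 2·2 = 4
a_99 = 0·4 + 1·2 + 2·0 = 2
a_100 = 0·2 + 1·4 + 2·2 = 3
a_101 = 0·3 + 1·2 + 2·4 = 0
a_102 = 0·0 + 1·3 + 2·2 = 2
a_103 = 0·2 + 1·0 + 2·3 = 1
a_104 = 0·1 + 1·2 + 2·0 = 2
a_105 = 0·2 + 1·1 + 2·2 = 0
a_106 = 0·0 + 1·2 + 2·1 = 4
a_107 = 0·4 + 1·0 + 2·2 = 4
a_108 = 0·4 + 1·4 + 2·0 = 4
a_109 = 0·4 + 1·4 + 2·4 = 2
a_110 = 0·2 + 1·4 + 2·4 = 2
a_111 = 0·2 + 1·2 + 2·4 = 0
a_112 = 0·0 + 1·2 + 2·2 = 1
a_113 = 0·1 + 1·0 + 2·2 = 4
a_114 = 0·4 + 1·1 + 2·0 = 1
a_115 = 0·1 + 1·4 + 2·1 = 1
a_116 = 0·1 + 1·1 + 2·4 = 4
a_117 = 0·4 + 1·1 + 2·1 = 3
a_118 = 0·3 + 1·4 + 2·1 = 1
a_119 = 0·1 + 1·3 + 2·4 = 1
a_120 = 0·1 + 1·1 + 2·3 = 2
a_121 = 0·2 + 1·1 + 2·1 = 3
a_122 = 0·3 + 1·2 + 2·1 = 4
a_123 = 0·4 + 1·3 + 2·2 = 2
a_124 = 0·2 + 1·4 + 2·3 = 0
a_125 = 0·0 + 1·2 + 2·4 = 0
a_126 = 0·0 + 1·0 + 2·2 = 4
(a_124, a_125, a_126) = (0, 0, 4) = (a_0, a_1, a_2), so the sequence has period 124.
396 ≡ 24 (mod 124), hence a_396 = a_24 = 1.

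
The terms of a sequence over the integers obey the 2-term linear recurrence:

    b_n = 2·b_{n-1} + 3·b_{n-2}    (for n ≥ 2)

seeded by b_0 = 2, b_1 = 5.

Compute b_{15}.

b_2 = 2·5 + 3·2 = 16
b_3 = 2·16 + 3·5 = 47
b_4 = 2·47 + 3·16 = 142
b_5 = 2·142 + 3·47 = 425
b_6 = 2·425 + 3·142 = 1276
b_7 = 2·1276 + 3·425 = 3827
b_8 = 2·3827 + 3·1276 = 11482
b_9 = 2·11482 + 3·3827 = 34445
b_10 = 2·34445 + 3·11482 = 103336
b_11 = 2·103336 + 3·34445 = 310007
b_12 = 2·310007 + 3·103336 = 930022
b_13 = 2·930022 + 3·310007 = 2790065
b_14 = 2·2790065 + 3·930022 = 8370196
b_15 = 2·8370196 + 3·2790065 = 25110587

25110587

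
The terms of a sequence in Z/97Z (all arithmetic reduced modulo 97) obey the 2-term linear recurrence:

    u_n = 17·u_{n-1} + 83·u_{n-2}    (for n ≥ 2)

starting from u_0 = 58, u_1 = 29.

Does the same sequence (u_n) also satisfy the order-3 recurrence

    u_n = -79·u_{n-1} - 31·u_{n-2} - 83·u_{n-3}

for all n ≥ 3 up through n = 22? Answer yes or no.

Terms u_0..u_22: 58, 29, 69, 88, 45, 18, 64, 60, 27, 7, 32, 58, 53, 89, 92, 27, 44, 79, 48, 1, 24, 6, 57
n=3: candidate gives 88, actual u_3 = 88 ✓
n=4: candidate gives 45, actual u_4 = 45 ✓
n=5: candidate gives 18, actual u_5 = 18 ✓
n=6: candidate gives 64, actual u_6 = 64 ✓
n=7: candidate gives 60, actual u_7 = 60 ✓
n=8: candidate gives 27, actual u_8 = 27 ✓
n=9: candidate gives 7, actual u_9 = 7 ✓
n=10: candidate gives 32, actual u_10 = 32 ✓
n=11: candidate gives 58, actual u_11 = 58 ✓
n=12: candidate gives 53, actual u_12 = 53 ✓
n=13: candidate gives 89, actual u_13 = 89 ✓
n=14: candidate gives 92, actual u_14 = 92 ✓
n=15: candidate gives 27, actual u_15 = 27 ✓
n=16: candidate gives 44, actual u_16 = 44 ✓
n=17: candidate gives 79, actual u_17 = 79 ✓
n=18: candidate gives 48, actual u_18 = 48 ✓
n=19: candidate gives 1, actual u_19 = 1 ✓
n=20: candidate gives 24, actual u_20 = 24 ✓
n=21: candidate gives 6, actual u_21 = 6 ✓
n=22: candidate gives 57, actual u_22 = 57 ✓

yes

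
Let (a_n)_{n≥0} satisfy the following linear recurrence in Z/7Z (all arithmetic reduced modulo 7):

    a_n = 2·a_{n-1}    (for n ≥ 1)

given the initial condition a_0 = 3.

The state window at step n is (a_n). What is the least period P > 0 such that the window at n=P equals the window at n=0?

3

n=0: window = (3)
n=1: window = (6)
n=2: window = (5)
n=3: window = (3)
window at n=3 equals window at n=0 → period = 3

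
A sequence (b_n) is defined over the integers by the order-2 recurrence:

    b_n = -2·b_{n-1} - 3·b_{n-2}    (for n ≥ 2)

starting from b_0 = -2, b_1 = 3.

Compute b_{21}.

139527

b_2 = -2·3 + -3·-2 = 0
b_3 = -2·0 + -3·3 = -9
b_4 = -2·-9 + -3·0 = 18
b_5 = -2·18 + -3·-9 = -9
b_6 = -2·-9 + -3·18 = -36
b_7 = -2·-36 + -3·-9 = 99
b_8 = -2·99 + -3·-36 = -90
b_9 = -2·-90 + -3·99 = -117
b_10 = -2·-117 + -3·-90 = 504
b_11 = -2·504 + -3·-117 = -657
b_12 = -2·-657 + -3·504 = -198
b_13 = -2·-198 + -3·-657 = 2367
b_14 = -2·2367 + -3·-198 = -4140
b_15 = -2·-4140 + -3·2367 = 1179
b_16 = -2·1179 + -3·-4140 = 10062
b_17 = -2·10062 + -3·1179 = -23661
b_18 = -2·-23661 + -3·10062 = 17136
b_19 = -2·17136 + -3·-23661 = 36711
b_20 = -2·36711 + -3·17136 = -124830
b_21 = -2·-124830 + -3·36711 = 139527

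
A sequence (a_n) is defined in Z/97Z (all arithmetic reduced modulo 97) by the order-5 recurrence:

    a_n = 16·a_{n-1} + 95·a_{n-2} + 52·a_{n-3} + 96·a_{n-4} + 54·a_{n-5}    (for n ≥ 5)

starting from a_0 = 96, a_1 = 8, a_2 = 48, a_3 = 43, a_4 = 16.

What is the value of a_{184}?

25

a_5 = 16·16 + 95·43 + 52·48 + 96·8 + 54·96 = 82
a_6 = 16·82 + 95·16 + 52·43 + 96·48 + 54·8 = 20
a_7 = 16·20 + 95·82 + 52·16 + 96·43 + 54·48 = 45
a_8 = 16·45 + 95·20 + 52·82 + 96·16 + 54·43 = 72
a_9 = 16·72 + 95·45 + 52·20 + 96·82 + 54·16 = 71
a_10 = 16·71 + 95·72 + 52·45 + 96·20 + 54·82 = 77
Continuing the recurrence:
  a_11 = 49;  a_12 = 84;  a_13 = 46;  a_14 = 83;  a_15 = 13;  a_16 = 49
  a_17 = 58;  a_18 = 27;  a_19 = 58;  a_20 = 81;  a_21 = 31;  a_22 = 53
  a_23 = 93;  a_24 = 31;  a_25 = 37;  a_26 = 3;  a_27 = 87;  a_28 = 56
  a_29 = 90;  a_30 = 87;  a_31 = 28;  a_32 = 90;  a_33 = 15;  a_34 = 81
  a_35 = 43;  a_36 = 12;  a_37 = 45;  a_38 = 72;  a_39 = 3;  a_40 = 92
  a_41 = 90;  a_42 = 84;  a_43 = 36;  a_44 = 17;  a_45 = 37;  a_46 = 28
  a_47 = 35;  a_48 = 87;  a_49 = 70;  a_50 = 80;  a_51 = 60;  a_52 = 35
  a_53 = 13;  a_54 = 71;  a_55 = 12;  a_56 = 51;  a_57 = 56;  a_58 = 12
  a_59 = 55;  a_60 = 0;  a_61 = 11;  a_62 = 34;  a_63 = 48;  a_64 = 71
  a_65 = 81;  a_66 = 39;  a_67 = 25;  a_68 = 71;  a_69 = 77;  a_70 = 32
  a_71 = 20;  a_72 = 10;  a_73 = 12;  a_74 = 3;  a_75 = 21;  a_76 = 84
  a_77 = 46;  a_78 = 74;  a_79 = 72;  a_80 = 81;  a_81 = 81;  a_82 = 13
  a_83 = 34;  a_84 = 1;  a_85 = 67;  a_86 = 21;  a_87 = 49;  a_88 = 47
  a_89 = 84;  a_90 = 23;  a_91 = 43;  a_92 = 43;  a_93 = 81;  a_94 = 5
  a_95 = 55;  a_96 = 86;  a_97 = 81;  a_98 = 11;  a_99 = 45;  a_100 = 34
  a_101 = 60;  a_102 = 29;  a_103 = 42;  a_104 = 19;  a_105 = 12;  a_106 = 20
  a_107 = 92;  a_108 = 37;  a_109 = 37;  a_110 = 13;  a_111 = 39;  a_112 = 81
  a_113 = 72;  a_114 = 56;  a_115 = 1;  a_116 = 47;  a_117 = 10;  a_118 = 70
  a_119 = 68;  a_120 = 20;  a_121 = 47;  a_122 = 62;  a_123 = 24;  a_124 = 51
  a_125 = 78;  a_126 = 20;  a_127 = 29;  a_128 = 2;  a_129 = 4;  a_130 = 37
  a_131 = 90;  a_132 = 34;  a_133 = 64;  a_134 = 92;  a_135 = 73;  a_136 = 20
  a_137 = 37;  a_138 = 49;  a_139 = 49;  a_140 = 33;  a_141 = 44;  a_142 = 91
  a_143 = 55;  a_144 = 70;  a_145 = 11;  a_146 = 40;  a_147 = 96;  a_148 = 78
  a_149 = 18;  a_150 = 52;  a_151 = 29;  a_152 = 0;  a_153 = 50;  a_154 = 27
  a_155 = 7;  a_156 = 53;  a_157 = 54;  a_158 = 12;  a_159 = 23;  a_160 = 82
  a_161 = 42;  a_162 = 49;  a_163 = 60;  a_164 = 35;  a_165 = 2;  a_166 = 63
  a_167 = 75;  a_168 = 18;  a_169 = 64;  a_170 = 83;  a_171 = 31;  a_172 = 27
  a_173 = 65;  a_174 = 54;  a_175 = 90;  a_176 = 54;  a_177 = 35;  a_178 = 52
  a_179 = 91;  a_180 = 24;  a_181 = 64;  a_182 = 77
a_183 = 16·77 + 95·64 + 52·24 + 96·91 + 54·52 = 25
a_184 = 16·25 + 95·77 + 52·64 + 96·24 + 54·91 = 25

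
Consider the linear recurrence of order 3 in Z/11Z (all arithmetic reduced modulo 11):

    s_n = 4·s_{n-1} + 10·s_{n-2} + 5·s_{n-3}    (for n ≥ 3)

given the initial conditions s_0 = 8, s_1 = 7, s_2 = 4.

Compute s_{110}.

s_3 = 4·4 + 10·7 + 5·8 = 5
s_4 = 4·5 + 10·4 + 5·7 = 7
s_5 = 4·7 + 10·5 + 5·4 = 10
s_6 = 4·10 + 10·7 + 5·5 = 3
s_7 = 4·3 + 10·10 + 5·7 = 4
s_8 = 4·4 + 10·3 + 5·10 = 8
s_9 = 4·8 + 10·4 + 5·3 = 10
s_10 = 4·10 + 10·8 + 5·4 = 8
s_11 = 4·8 + 10·10 + 5·8 = 7
s_12 = 4·7 + 10·8 + 5·10 = 4
(s_10, s_11, s_12) = (8, 7, 4) = (s_0, s_1, s_2), so the sequence has period 10.
110 ≡ 0 (mod 10), hence s_110 = s_0 = 8.

8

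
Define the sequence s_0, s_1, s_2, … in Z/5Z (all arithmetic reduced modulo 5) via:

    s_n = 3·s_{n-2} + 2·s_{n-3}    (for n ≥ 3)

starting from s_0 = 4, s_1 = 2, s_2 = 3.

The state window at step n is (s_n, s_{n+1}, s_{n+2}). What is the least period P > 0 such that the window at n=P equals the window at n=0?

20

n=0: window = (4, 2, 3)
n=1: window = (2, 3, 4)
n=2: window = (3, 4, 3)
n=3: window = (4, 3, 3)
n=4: window = (3, 3, 2)
n=5: window = (3, 2, 0)
n=6: window = (2, 0, 2)
n=7: window = (0, 2, 4)
n=8: window = (2, 4, 1)
n=9: window = (4, 1, 1)
n=10: window = (1, 1, 1)
n=11: window = (1, 1, 0)
n=12: window = (1, 0, 0)
n=13: window = (0, 0, 2)
n=14: window = (0, 2, 0)
n=15: window = (2, 0, 1)
n=16: window = (0, 1, 4)
n=17: window = (1, 4, 3)
n=18: window = (4, 3, 4)
n=19: window = (3, 4, 2)
n=20: window = (4, 2, 3)
window at n=20 equals window at n=0 → period = 20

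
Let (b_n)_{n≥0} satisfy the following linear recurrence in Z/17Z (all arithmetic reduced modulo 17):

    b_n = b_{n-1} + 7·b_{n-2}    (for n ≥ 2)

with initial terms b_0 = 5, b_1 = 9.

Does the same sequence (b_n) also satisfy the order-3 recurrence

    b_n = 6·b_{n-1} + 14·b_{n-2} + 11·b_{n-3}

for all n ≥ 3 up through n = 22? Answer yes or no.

no

Terms b_0..b_22: 5, 9, 10, 5, 7, 8, 6, 11, 2, 11, 8, 0, 5, 5, 6, 7, 15, 13, 16, 5, 15, 16, 2
n=3: candidate gives 3, actual b_3 = 5 ✗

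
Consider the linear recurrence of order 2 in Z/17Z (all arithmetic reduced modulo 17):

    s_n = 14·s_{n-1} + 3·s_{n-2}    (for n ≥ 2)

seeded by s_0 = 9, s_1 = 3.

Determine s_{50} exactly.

s_2 = 14·3 + 3·9 = 1
s_3 = 14·1 + 3·3 = 6
s_4 = 14·6 + 3·1 = 2
s_5 = 14·2 + 3·6 = 12
s_6 = 14·12 + 3·2 = 4
s_7 = 14·4 + 3·12 = 7
s_8 = 14·7 + 3·4 = 8
s_9 = 14·8 + 3·7 = 14
s_10 = 14·14 + 3·8 = 16
s_11 = 14·16 + 3·14 = 11
s_12 = 14·11 + 3·16 = 15
s_13 = 14·15 + 3·11 = 5
s_14 = 14·5 + 3·15 = 13
s_15 = 14·13 + 3·5 = 10
s_16 = 14·10 + 3·13 = 9
s_17 = 14·9 + 3·10 = 3
(s_16, s_17) = (9, 3) = (s_0, s_1), so the sequence has period 16.
50 ≡ 2 (mod 16), hence s_50 = s_2 = 1.

1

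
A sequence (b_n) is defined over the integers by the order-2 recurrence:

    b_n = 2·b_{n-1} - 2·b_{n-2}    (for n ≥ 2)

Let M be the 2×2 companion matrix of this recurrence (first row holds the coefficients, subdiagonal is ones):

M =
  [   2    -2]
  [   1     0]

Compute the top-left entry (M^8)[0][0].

(M^8)[0][0] is the top entry after applying M 8 times to the unit state (1, 0). Equivalently it is h_{9} for the auxiliary sequence (h_n) obeying the same recurrence with h_1 = 1 and h_i = 0 for 0 ≤ i < 1:
h_2 = 2·1 + -2·0 = 2
h_3 = 2·2 + -2·1 = 2
h_4 = 2·2 + -2·2 = 0
h_5 = 2·0 + -2·2 = -4
h_6 = 2·-4 + -2·0 = -8
h_7 = 2·-8 + -2·-4 = -8
h_8 = 2·-8 + -2·-8 = 0
h_9 = 2·0 + -2·-8 = 16

16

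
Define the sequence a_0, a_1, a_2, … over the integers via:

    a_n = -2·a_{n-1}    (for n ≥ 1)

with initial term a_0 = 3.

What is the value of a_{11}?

a_1 = -2·3 = -6
a_2 = -2·-6 = 12
a_3 = -2·12 = -24
a_4 = -2·-24 = 48
a_5 = -2·48 = -96
a_6 = -2·-96 = 192
a_7 = -2·192 = -384
a_8 = -2·-384 = 768
a_9 = -2·768 = -1536
a_10 = -2·-1536 = 3072
a_11 = -2·3072 = -6144

-6144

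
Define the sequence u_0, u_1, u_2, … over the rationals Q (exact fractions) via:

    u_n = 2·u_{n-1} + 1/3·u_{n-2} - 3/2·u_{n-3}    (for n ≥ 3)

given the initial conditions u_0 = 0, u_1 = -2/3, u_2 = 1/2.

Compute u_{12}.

692623/2916

u_3 = 2·1/2 + 1/3·-2/3 + -3/2·0 = 7/9
u_4 = 2·7/9 + 1/3·1/2 + -3/2·-2/3 = 49/18
u_5 = 2·49/18 + 1/3·7/9 + -3/2·1/2 = 535/108
u_6 = 2·535/108 + 1/3·49/18 + -3/2·7/9 = 521/54
u_7 = 2·521/54 + 1/3·535/108 + -3/2·49/18 = 1366/81
u_8 = 2·1366/81 + 1/3·521/54 + -3/2·535/108 = 2125/72
u_9 = 2·2125/72 + 1/3·1366/81 + -3/2·521/54 = 12193/243
u_10 = 2·12193/243 + 1/3·2125/72 + -3/2·1366/81 = 165037/1944
u_11 = 2·165037/1944 + 1/3·12193/243 + -3/2·2125/72 = 1659157/11664
u_12 = 2·1659157/11664 + 1/3·165037/1944 + -3/2·12193/243 = 692623/2916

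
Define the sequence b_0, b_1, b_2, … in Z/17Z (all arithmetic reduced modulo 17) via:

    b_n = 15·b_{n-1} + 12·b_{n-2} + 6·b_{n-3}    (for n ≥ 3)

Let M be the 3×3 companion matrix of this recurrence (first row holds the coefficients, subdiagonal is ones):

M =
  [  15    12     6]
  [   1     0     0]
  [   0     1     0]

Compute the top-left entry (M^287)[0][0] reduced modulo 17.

6

(M^287)[0][0] is the top entry after applying M 287 times to the unit state (1, 0, 0). Equivalently it is h_{289} for the auxiliary sequence (h_n) obeying the same recurrence with h_2 = 1 and h_i = 0 for 0 ≤ i < 2:
h_3 = 15·1 + 12·0 + 6·0 = 15
h_4 = 15·15 + 12·1 + 6·0 = 16
h_5 = 15·16 + 12·15 + 6·1 = 1
h_6 = 15·1 + 12·16 + 6·15 = 8
h_7 = 15·8 + 12·1 + 6·16 = 7
h_8 = 15·7 + 12·8 + 6·1 = 3
Continuing the recurrence:
  h_9 = 7;  h_10 = 13;  h_11 = 8;  h_12 = 12;  h_13 = 14;  h_14 = 11
  h_15 = 14;  h_16 = 1;  h_17 = 11;  h_18 = 6;  h_19 = 7;  h_20 = 5
  h_21 = 8;  h_22 = 1;  h_23 = 5;  h_24 = 16;  h_25 = 0;  h_26 = 1
  h_27 = 9;  h_28 = 11;  h_29 = 7;  h_30 = 2;  h_31 = 10;  h_32 = 12
  h_33 = 6;  h_34 = 5;  h_35 = 15;  h_36 = 15;  h_37 = 10;  h_38 = 12
  h_39 = 16;  h_40 = 2;  h_41 = 5;  h_42 = 8;  h_43 = 5;  h_44 = 14
  h_45 = 12;  h_46 = 4;  h_47 = 16;  h_48 = 3;  h_49 = 6;  h_50 = 1
  h_51 = 3;  h_52 = 8;  h_53 = 9;  h_54 = 11;  h_55 = 15;  h_56 = 3
  h_57 = 2;  h_58 = 3;  h_59 = 2;  h_60 = 10;  h_61 = 5;  h_62 = 3
  h_63 = 12;  h_64 = 8;  h_65 = 10;  h_66 = 12;  h_67 = 8;  h_68 = 1
  h_69 = 13;  h_70 = 0;  h_71 = 9;  h_72 = 9;  h_73 = 5;  h_74 = 16
  h_75 = 14;  h_76 = 7;  h_77 = 12;  h_78 = 8;  h_79 = 0;  h_80 = 15
  h_81 = 1;  h_82 = 8;  h_83 = 1;  h_84 = 15;  h_85 = 13;  h_86 = 7
  h_87 = 11;  h_88 = 4;  h_89 = 13;  h_90 = 3;  h_91 = 4;  h_92 = 4
  h_93 = 7;  h_94 = 7;  h_95 = 9;  h_96 = 6;  h_97 = 2;  h_98 = 3
  h_99 = 3;  h_100 = 8;  h_101 = 4;  h_102 = 4;  h_103 = 3;  h_104 = 15
  h_105 = 13;  h_106 = 2;  h_107 = 4;  h_108 = 9;  h_109 = 8;  h_110 = 14
  h_111 = 3;  h_112 = 6;  h_113 = 6;  h_114 = 10;  h_115 = 3;  h_116 = 14
  h_117 = 0;  h_118 = 16;  h_119 = 1;  h_120 = 3;  h_121 = 0;  h_122 = 8
  h_123 = 2;  h_124 = 7;  h_125 = 7;  h_126 = 14;  h_127 = 13;  h_128 = 14
  h_129 = 8;  h_130 = 9;  h_131 = 9;  h_132 = 2;  h_133 = 5;  h_134 = 0
  h_135 = 4;  h_136 = 5;  h_137 = 4;  h_138 = 8;  h_139 = 11;  h_140 = 13
  h_141 = 1;  h_142 = 16;  h_143 = 7;  h_144 = 14;  h_145 = 16;  h_146 = 8
  h_147 = 5;  h_148 = 12;  h_149 = 16;  h_150 = 6;  h_151 = 14;  h_152 = 4
  h_153 = 9;  h_154 = 12;  h_155 = 6;  h_156 = 16;  h_157 = 10;  h_158 = 4
  h_159 = 4;  h_160 = 15;  h_161 = 8;  h_162 = 1;  h_163 = 14;  h_164 = 15
  h_165 = 8;  h_166 = 10;  h_167 = 13;  h_168 = 6;  h_169 = 0;  h_170 = 14
  h_171 = 8;  h_172 = 16;  h_173 = 12;  h_174 = 12;  h_175 = 12;  h_176 = 5
  h_177 = 2;  h_178 = 9;  h_179 = 2;  h_180 = 14;  h_181 = 16;  h_182 = 12
  h_183 = 14;  h_184 = 8;  h_185 = 3;  h_186 = 4;  h_187 = 8;  h_188 = 16
  h_189 = 3;  h_190 = 13;  h_191 = 4;  h_192 = 13;  h_193 = 15;  h_194 = 14
  h_195 = 9;  h_196 = 2;  h_197 = 1;  h_198 = 8;  h_199 = 8;  h_200 = 1
  h_201 = 6;  h_202 = 14;  h_203 = 16;  h_204 = 2;  h_205 = 0;  h_206 = 1
  h_207 = 10;  h_208 = 9;  h_209 = 6;  h_210 = 3;  h_211 = 1;  h_212 = 2
  h_213 = 9;  h_214 = 12;  h_215 = 11;  h_216 = 6;  h_217 = 5;  h_218 = 9
  h_219 = 10;  h_220 = 16;  h_221 = 6;  h_222 = 2;  h_223 = 11;  h_224 = 4
  h_225 = 0;  h_226 = 12;  h_227 = 0;  h_228 = 8;  h_229 = 5;  h_230 = 1
  h_231 = 4;  h_232 = 0;  h_233 = 3;  h_234 = 1;  h_235 = 0;  h_236 = 13
  h_237 = 14;  h_238 = 9;  h_239 = 7;  h_240 = 8;  h_241 = 3;  h_242 = 13
  h_243 = 7;  h_244 = 7;  h_245 = 12;  h_246 = 0;  h_247 = 16;  h_248 = 6
  h_249 = 10;  h_250 = 12;  h_251 = 13;  h_252 = 8;  h_253 = 8;  h_254 = 5
  h_255 = 15;  h_256 = 10;  h_257 = 3;  h_258 = 0;  h_259 = 11;  h_260 = 13
  h_261 = 4;  h_262 = 10;  h_263 = 4;  h_264 = 0;  h_265 = 6;  h_266 = 12
  h_267 = 14;  h_268 = 16;  h_269 = 4;  h_270 = 13;  h_271 = 16;  h_272 = 12
  h_273 = 8;  h_274 = 3;  h_275 = 9;  h_276 = 15;  h_277 = 11;  h_278 = 8
  h_279 = 2;  h_280 = 5;  h_281 = 11;  h_282 = 16;  h_283 = 11;  h_284 = 15
  h_285 = 11;  h_286 = 3;  h_287 = 12
h_288 = 15·12 + 12·3 + 6·11 = 10
h_289 = 15·10 + 12·12 + 6·3 = 6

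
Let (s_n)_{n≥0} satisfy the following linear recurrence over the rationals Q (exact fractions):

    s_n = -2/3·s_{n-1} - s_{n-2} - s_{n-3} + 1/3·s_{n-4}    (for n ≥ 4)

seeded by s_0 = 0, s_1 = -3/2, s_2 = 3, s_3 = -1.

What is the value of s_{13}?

s_4 = -2/3·-1 + -1·3 + -1·-3/2 + 1/3·0 = -5/6
s_5 = -2/3·-5/6 + -1·-1 + -1·3 + 1/3·-3/2 = -35/18
s_6 = -2/3·-35/18 + -1·-5/6 + -1·-1 + 1/3·3 = 223/54
s_7 = -2/3·223/54 + -1·-35/18 + -1·-5/6 + 1/3·-1 = -25/81
s_8 = -2/3·-25/81 + -1·223/54 + -1·-35/18 + 1/3·-5/6 = -1097/486
s_9 = -2/3·-1097/486 + -1·-25/81 + -1·223/54 + 1/3·-35/18 = -2161/729
s_10 = -2/3·-2161/729 + -1·-1097/486 + -1·-25/81 + 1/3·223/54 = 12944/2187
s_11 = -2/3·12944/2187 + -1·-2161/729 + -1·-1097/486 + 1/3·-25/81 = 15391/13122
s_12 = -2/3·15391/13122 + -1·12944/2187 + -1·-2161/729 + 1/3·-1097/486 = -176699/39366
s_13 = -2/3·-176699/39366 + -1·15391/13122 + -1·12944/2187 + 1/3·-2161/729 = -600791/118098

-600791/118098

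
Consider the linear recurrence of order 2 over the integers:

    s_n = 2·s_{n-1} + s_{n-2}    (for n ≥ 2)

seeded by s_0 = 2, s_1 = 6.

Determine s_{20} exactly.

s_2 = 2·6 + 1·2 = 14
s_3 = 2·14 + 1·6 = 34
s_4 = 2·34 + 1·14 = 82
s_5 = 2·82 + 1·34 = 198
s_6 = 2·198 + 1·82 = 478
s_7 = 2·478 + 1·198 = 1154
s_8 = 2·1154 + 1·478 = 2786
s_9 = 2·2786 + 1·1154 = 6726
s_10 = 2·6726 + 1·2786 = 16238
s_11 = 2·16238 + 1·6726 = 39202
s_12 = 2·39202 + 1·16238 = 94642
s_13 = 2·94642 + 1·39202 = 228486
s_14 = 2·228486 + 1·94642 = 551614
s_15 = 2·551614 + 1·228486 = 1331714
s_16 = 2·1331714 + 1·551614 = 3215042
s_17 = 2·3215042 + 1·1331714 = 7761798
s_18 = 2·7761798 + 1·3215042 = 18738638
s_19 = 2·18738638 + 1·7761798 = 45239074
s_20 = 2·45239074 + 1·18738638 = 109216786

109216786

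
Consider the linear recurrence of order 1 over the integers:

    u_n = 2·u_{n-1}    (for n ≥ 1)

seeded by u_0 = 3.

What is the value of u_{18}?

u_1 = 2·3 = 6
u_2 = 2·6 = 12
u_3 = 2·12 = 24
u_4 = 2·24 = 48
u_5 = 2·48 = 96
u_6 = 2·96 = 192
u_7 = 2·192 = 384
u_8 = 2·384 = 768
u_9 = 2·768 = 1536
u_10 = 2·1536 = 3072
u_11 = 2·3072 = 6144
u_12 = 2·6144 = 12288
u_13 = 2·12288 = 24576
u_14 = 2·24576 = 49152
u_15 = 2·49152 = 98304
u_16 = 2·98304 = 196608
u_17 = 2·196608 = 393216
u_18 = 2·393216 = 786432

786432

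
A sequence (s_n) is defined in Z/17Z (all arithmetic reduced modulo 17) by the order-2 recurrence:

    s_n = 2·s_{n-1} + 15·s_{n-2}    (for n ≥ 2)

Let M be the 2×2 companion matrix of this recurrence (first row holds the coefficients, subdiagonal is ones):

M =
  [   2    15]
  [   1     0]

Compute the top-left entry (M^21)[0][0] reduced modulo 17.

9

(M^21)[0][0] is the top entry after applying M 21 times to the unit state (1, 0). Equivalently it is h_{22} for the auxiliary sequence (h_n) obeying the same recurrence with h_1 = 1 and h_i = 0 for 0 ≤ i < 1:
h_2 = 2·1 + 15·0 = 2
h_3 = 2·2 + 15·1 = 2
h_4 = 2·2 + 15·2 = 0
h_5 = 2·0 + 15·2 = 13
h_6 = 2·13 + 15·0 = 9
h_7 = 2·9 + 15·13 = 9
h_8 = 2·9 + 15·9 = 0
h_9 = 2·0 + 15·9 = 16
h_10 = 2·16 + 15·0 = 15
h_11 = 2·15 + 15·16 = 15
h_12 = 2·15 + 15·15 = 0
h_13 = 2·0 + 15·15 = 4
h_14 = 2·4 + 15·0 = 8
h_15 = 2·8 + 15·4 = 8
h_16 = 2·8 + 15·8 = 0
h_17 = 2·0 + 15·8 = 1
h_18 = 2·1 + 15·0 = 2
h_19 = 2·2 + 15·1 = 2
h_20 = 2·2 + 15·2 = 0
h_21 = 2·0 + 15·2 = 13
h_22 = 2·13 + 15·0 = 9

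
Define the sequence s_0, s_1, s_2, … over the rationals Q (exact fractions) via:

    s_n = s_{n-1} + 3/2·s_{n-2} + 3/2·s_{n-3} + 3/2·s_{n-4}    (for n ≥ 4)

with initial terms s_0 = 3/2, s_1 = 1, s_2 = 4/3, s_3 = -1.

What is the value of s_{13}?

s_4 = 1·-1 + 3/2·4/3 + 3/2·1 + 3/2·3/2 = 19/4
s_5 = 1·19/4 + 3/2·-1 + 3/2·4/3 + 3/2·1 = 27/4
s_6 = 1·27/4 + 3/2·19/4 + 3/2·-1 + 3/2·4/3 = 115/8
s_7 = 1·115/8 + 3/2·27/4 + 3/2·19/4 + 3/2·-1 = 241/8
s_8 = 1·241/8 + 3/2·115/8 + 3/2·27/4 + 3/2·19/4 = 1103/16
s_9 = 1·1103/16 + 3/2·241/8 + 3/2·115/8 + 3/2·27/4 = 2333/16
s_10 = 1·2333/16 + 3/2·1103/16 + 3/2·241/8 + 3/2·115/8 = 10111/32
s_11 = 1·10111/32 + 3/2·2333/16 + 3/2·1103/16 + 3/2·241/8 = 21865/32
s_12 = 1·21865/32 + 3/2·10111/32 + 3/2·2333/16 + 3/2·1103/16 = 94679/64
s_13 = 1·94679/64 + 3/2·21865/32 + 3/2·10111/32 + 3/2·2333/16 = 204605/64

204605/64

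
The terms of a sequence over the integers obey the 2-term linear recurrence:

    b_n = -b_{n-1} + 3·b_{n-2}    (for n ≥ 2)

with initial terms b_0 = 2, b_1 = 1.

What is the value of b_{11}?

b_2 = -1·1 + 3·2 = 5
b_3 = -1·5 + 3·1 = -2
b_4 = -1·-2 + 3·5 = 17
b_5 = -1·17 + 3·-2 = -23
b_6 = -1·-23 + 3·17 = 74
b_7 = -1·74 + 3·-23 = -143
b_8 = -1·-143 + 3·74 = 365
b_9 = -1·365 + 3·-143 = -794
b_10 = -1·-794 + 3·365 = 1889
b_11 = -1·1889 + 3·-794 = -4271

-4271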